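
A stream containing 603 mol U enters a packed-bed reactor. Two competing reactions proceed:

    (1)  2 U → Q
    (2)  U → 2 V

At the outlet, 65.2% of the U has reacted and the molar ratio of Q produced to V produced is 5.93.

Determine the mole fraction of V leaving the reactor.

0.0739

Conversion of U: U consumed = 0.652 × 603 = 393.2 mol = 2ξ₁ + 1ξ₂.
Selectivity: 1ξ₁ / (2ξ₂) = 5.93 → ξ₁ = 11.86 ξ₂.
Substitute: (2·11.86 + 1) ξ₂ = 393.2 → ξ₂ = 15.9 mol, ξ₁ = 188.6 mol.
Outlet amounts (n = n₀ + Σ ν·ξ):
  U: 603 − 2(188.6) − 1(15.9) = 209.8
  Q: 0 + 1(188.6) = 188.6
  V: 0 + 2(15.9) = 31.81
Total out = 430.3 mol; y_V = 31.81 / 430.3 = 0.07393.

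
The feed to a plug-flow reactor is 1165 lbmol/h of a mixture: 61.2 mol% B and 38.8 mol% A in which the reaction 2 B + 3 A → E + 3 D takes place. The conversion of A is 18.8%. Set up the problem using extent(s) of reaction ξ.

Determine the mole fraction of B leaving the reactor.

A reacted = 0.188 × 452 = 84.98 lbmol/h; ν_A = −3, so ξ = 84.98/3 = 28.33 lbmol/h.
Outlet amounts (n = n₀ + ν ξ):
  B: 713 − 2(28.33) = 656.3
  A: 452 − 3(28.33) = 367
  E: 0 + 1(28.33) = 28.33
  D: 0 + 3(28.33) = 84.98
Total out = 1137 lbmol/h; y_B = 656.3 / 1137 = 0.5774.

0.577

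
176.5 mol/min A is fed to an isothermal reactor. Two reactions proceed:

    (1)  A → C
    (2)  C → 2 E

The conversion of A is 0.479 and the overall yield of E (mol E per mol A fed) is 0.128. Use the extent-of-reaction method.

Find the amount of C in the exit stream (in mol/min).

Conversion of A: A consumed = 1ξ₁ = 0.479 × 176.5 → ξ₁ = 84.54 mol/min.
Yield of E: 2ξ₂ / 176.5 = 0.128 → ξ₂ = 11.3 mol/min.
Outlet amounts (n = n₀ + Σ ν·ξ):
  A: 176.5 − 1(84.54) = 91.96
  C: 0 + 1(84.54) − 1(11.3) = 73.25
  E: 0 + 2(11.3) = 22.59

73.2 mol/min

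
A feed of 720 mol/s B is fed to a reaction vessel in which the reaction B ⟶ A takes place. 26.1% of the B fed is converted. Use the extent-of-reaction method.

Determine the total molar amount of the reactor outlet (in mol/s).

B reacted = 0.261 × 720 = 187.9 mol/s; ν_B = −1, so ξ = 187.9/1 = 187.9 mol/s.
Outlet amounts (n = n₀ + ν ξ):
  B: 720 − 1(187.9) = 532.1
  A: 0 + 1(187.9) = 187.9
Total out = 532.1 + 187.9 = 720 mol/s.

720 mol/s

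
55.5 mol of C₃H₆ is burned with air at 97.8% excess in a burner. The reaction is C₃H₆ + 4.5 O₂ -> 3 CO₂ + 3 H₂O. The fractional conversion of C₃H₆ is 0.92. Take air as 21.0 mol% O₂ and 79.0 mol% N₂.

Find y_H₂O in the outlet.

0.0629

Stoichiometric O₂ = 4.5 × 55.5 = 249.8 mol; O₂ fed = 249.8 × 1.978 = 494 mol.
N₂ fed = 494 × 79/21 = 1858 mol.
Fuel reacted = 0.92 × 55.5 → ξ = 51.06 mol.
Outlet (n = n₀ + ν ξ):
  C₃H₆: 55.5 − 1(51.06) = 4.44
  O₂: 494 − 4.5(51.06) = 264.2
  N₂: 1858 (inert)
  CO₂: 0 + 3(51.06) = 153.2
  H₂O: 0 + 3(51.06) = 153.2
Total out = 2433 mol; y_H₂O = 153.2 / 2433 = 0.06295.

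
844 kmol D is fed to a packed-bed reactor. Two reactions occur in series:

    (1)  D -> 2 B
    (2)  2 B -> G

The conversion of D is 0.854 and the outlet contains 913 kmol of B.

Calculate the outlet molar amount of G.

264 kmol

Conversion of D: D consumed = 1ξ₁ = 0.854 × 844 → ξ₁ = 720.8 kmol.
B balance: n_B = 0 + 2ξ₁ − 2ξ₂ = 913 → ξ₂ = (2·720.8 − 913)/2 = 264.3 kmol.
Outlet amounts (n = n₀ + Σ ν·ξ):
  D: 844 − 1(720.8) = 123.2
  B: 0 + 2(720.8) − 2(264.3) = 913
  G: 0 + 1(264.3) = 264.3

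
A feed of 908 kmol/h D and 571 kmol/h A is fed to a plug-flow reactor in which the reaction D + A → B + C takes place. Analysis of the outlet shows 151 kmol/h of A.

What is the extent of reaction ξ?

ξ = 420 kmol/h

For A: n = n₀ − 1ξ → 151 = 571 − 1ξ, giving ξ = 420 kmol/h.
Outlet amounts (n = n₀ + ν ξ):
  D: 908 − 1(420) = 488
  A: 571 − 1(420) = 151
  B: 0 + 1(420) = 420
  C: 0 + 1(420) = 420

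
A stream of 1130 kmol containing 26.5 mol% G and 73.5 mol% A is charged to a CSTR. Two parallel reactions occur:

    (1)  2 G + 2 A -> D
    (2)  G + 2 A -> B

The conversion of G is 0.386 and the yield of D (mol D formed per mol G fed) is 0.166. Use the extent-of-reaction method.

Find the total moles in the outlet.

Yield of D: 1ξ₁ / 299.4 = 0.166 → ξ₁ = 49.71 kmol.
Conversion of G: 2ξ₁ + 1ξ₂ = 0.386 × 299.4 = 115.6 → ξ₂ = 16.17 kmol.
Outlet amounts (n = n₀ + Σ ν·ξ):
  G: 299.4 − 2(49.71) − 1(16.17) = 183.9
  A: 830.5 − 2(49.71) − 2(16.17) = 698.8
  D: 0 + 1(49.71) = 49.71
  B: 0 + 1(16.17) = 16.17
Total out = 183.9 + 698.8 + 49.71 + 16.17 = 948.5 kmol.

949 kmol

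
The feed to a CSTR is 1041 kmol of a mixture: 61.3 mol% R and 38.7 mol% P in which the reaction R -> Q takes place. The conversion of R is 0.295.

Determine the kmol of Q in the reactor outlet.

188 kmol

R reacted = 0.295 × 638.1 = 188.2 kmol; ν_R = −1, so ξ = 188.2/1 = 188.2 kmol.
Outlet amounts (n = n₀ + ν ξ):
  R: 638.1 − 1(188.2) = 449.9
  Q: 0 + 1(188.2) = 188.2
  P: 402.9 (inert)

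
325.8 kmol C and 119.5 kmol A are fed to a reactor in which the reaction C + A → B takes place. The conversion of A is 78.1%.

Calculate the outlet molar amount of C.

A reacted = 0.781 × 119.5 = 93.33 kmol; ν_A = −1, so ξ = 93.33/1 = 93.33 kmol.
Outlet amounts (n = n₀ + ν ξ):
  C: 325.8 − 1(93.33) = 232.5
  A: 119.5 − 1(93.33) = 26.17
  B: 0 + 1(93.33) = 93.33

232 kmol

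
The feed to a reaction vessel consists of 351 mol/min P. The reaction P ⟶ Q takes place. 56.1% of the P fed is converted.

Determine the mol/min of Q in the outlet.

P reacted = 0.561 × 351 = 196.9 mol/min; ν_P = −1, so ξ = 196.9/1 = 196.9 mol/min.
Outlet amounts (n = n₀ + ν ξ):
  P: 351 − 1(196.9) = 154.1
  Q: 0 + 1(196.9) = 196.9

197 mol/min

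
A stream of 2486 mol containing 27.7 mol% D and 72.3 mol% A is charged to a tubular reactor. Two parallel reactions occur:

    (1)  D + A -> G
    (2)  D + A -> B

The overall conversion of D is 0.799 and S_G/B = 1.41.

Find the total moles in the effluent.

Conversion of D: D consumed = 0.799 × 688.6 = 550.2 mol = 1ξ₁ + 1ξ₂.
Selectivity: 1ξ₁ / (1ξ₂) = 1.41 → ξ₁ = 1.41 ξ₂.
Substitute: (1·1.41 + 1) ξ₂ = 550.2 → ξ₂ = 228.3 mol, ξ₁ = 321.9 mol.
Outlet amounts (n = n₀ + Σ ν·ξ):
  D: 688.6 − 1(321.9) − 1(228.3) = 138.4
  A: 1797 − 1(321.9) − 1(228.3) = 1247
  G: 0 + 1(321.9) = 321.9
  B: 0 + 1(228.3) = 228.3
Total out = 138.4 + 1247 + 321.9 + 228.3 = 1936 mol.

1940 mol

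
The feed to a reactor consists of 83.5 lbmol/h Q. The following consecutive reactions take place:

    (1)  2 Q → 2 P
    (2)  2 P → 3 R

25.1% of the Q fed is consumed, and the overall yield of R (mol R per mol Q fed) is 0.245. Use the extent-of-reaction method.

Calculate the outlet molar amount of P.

7.32 lbmol/h

Conversion of Q: Q consumed = 2ξ₁ = 0.251 × 83.5 → ξ₁ = 10.48 lbmol/h.
Yield of R: 3ξ₂ / 83.5 = 0.245 → ξ₂ = 6.819 lbmol/h.
Outlet amounts (n = n₀ + Σ ν·ξ):
  Q: 83.5 − 2(10.48) = 62.54
  P: 0 + 2(10.48) − 2(6.819) = 7.32
  R: 0 + 3(6.819) = 20.46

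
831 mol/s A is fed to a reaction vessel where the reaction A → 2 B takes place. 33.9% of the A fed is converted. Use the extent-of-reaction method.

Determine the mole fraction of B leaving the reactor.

A reacted = 0.339 × 831 = 281.7 mol/s; ν_A = −1, so ξ = 281.7/1 = 281.7 mol/s.
Outlet amounts (n = n₀ + ν ξ):
  A: 831 − 1(281.7) = 549.3
  B: 0 + 2(281.7) = 563.4
Total out = 1113 mol/s; y_B = 563.4 / 1113 = 0.5063.

0.506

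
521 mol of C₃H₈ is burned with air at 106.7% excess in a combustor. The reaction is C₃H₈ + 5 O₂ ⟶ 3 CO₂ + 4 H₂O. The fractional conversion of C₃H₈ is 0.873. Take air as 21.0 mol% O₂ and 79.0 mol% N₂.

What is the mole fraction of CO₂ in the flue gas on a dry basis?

0.055

Stoichiometric O₂ = 5 × 521 = 2605 mol; O₂ fed = 2605 × 2.067 = 5385 mol.
N₂ fed = 5385 × 79/21 = 20260 mol.
Fuel reacted = 0.873 × 521 → ξ = 454.8 mol.
Outlet (n = n₀ + ν ξ):
  C₃H₈: 521 − 1(454.8) = 66.17
  O₂: 5385 − 5(454.8) = 3110
  N₂: 20260 (inert)
  CO₂: 0 + 3(454.8) = 1364
  H₂O: 0 + 4(454.8) = 1819
Dry total = 24800 mol; y_CO₂ (dry) = 1364 / 24800 = 0.05503.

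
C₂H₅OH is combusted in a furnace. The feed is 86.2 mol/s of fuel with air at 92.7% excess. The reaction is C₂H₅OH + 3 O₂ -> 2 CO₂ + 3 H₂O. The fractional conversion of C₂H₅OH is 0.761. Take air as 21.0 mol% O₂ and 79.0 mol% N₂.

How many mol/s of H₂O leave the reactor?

197 mol/s

Stoichiometric O₂ = 3 × 86.2 = 258.6 mol/s; O₂ fed = 258.6 × 1.927 = 498.3 mol/s.
N₂ fed = 498.3 × 79/21 = 1875 mol/s.
Fuel reacted = 0.761 × 86.2 → ξ = 65.6 mol/s.
Outlet (n = n₀ + ν ξ):
  C₂H₅OH: 86.2 − 1(65.6) = 20.6
  O₂: 498.3 − 3(65.6) = 301.5
  N₂: 1875 (inert)
  CO₂: 0 + 2(65.6) = 131.2
  H₂O: 0 + 3(65.6) = 196.8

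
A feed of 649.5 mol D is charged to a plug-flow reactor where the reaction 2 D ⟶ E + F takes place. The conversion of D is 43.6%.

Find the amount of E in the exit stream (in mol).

D reacted = 0.436 × 649.5 = 283.2 mol; ν_D = −2, so ξ = 283.2/2 = 141.6 mol.
Outlet amounts (n = n₀ + ν ξ):
  D: 649.5 − 2(141.6) = 366.3
  E: 0 + 1(141.6) = 141.6
  F: 0 + 1(141.6) = 141.6

142 mol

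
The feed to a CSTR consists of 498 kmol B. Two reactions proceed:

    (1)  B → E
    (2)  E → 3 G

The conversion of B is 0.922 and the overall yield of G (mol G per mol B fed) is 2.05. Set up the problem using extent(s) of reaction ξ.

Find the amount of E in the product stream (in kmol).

119 kmol

Conversion of B: B consumed = 1ξ₁ = 0.922 × 498 → ξ₁ = 459.2 kmol.
Yield of G: 3ξ₂ / 498 = 2.05 → ξ₂ = 340.3 kmol.
Outlet amounts (n = n₀ + Σ ν·ξ):
  B: 498 − 1(459.2) = 38.84
  E: 0 + 1(459.2) − 1(340.3) = 118.9
  G: 0 + 3(340.3) = 1021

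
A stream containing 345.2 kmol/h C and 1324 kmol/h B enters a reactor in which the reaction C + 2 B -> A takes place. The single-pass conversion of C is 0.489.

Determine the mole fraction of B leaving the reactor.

C reacted = 0.489 × 345.2 = 168.8 kmol/h; ν_C = −1, so ξ = 168.8/1 = 168.8 kmol/h.
Outlet amounts (n = n₀ + ν ξ):
  C: 345.2 − 1(168.8) = 176.4
  B: 1324 − 2(168.8) = 986.4
  A: 0 + 1(168.8) = 168.8
Total out = 1332 kmol/h; y_B = 986.4 / 1332 = 0.7408.

0.741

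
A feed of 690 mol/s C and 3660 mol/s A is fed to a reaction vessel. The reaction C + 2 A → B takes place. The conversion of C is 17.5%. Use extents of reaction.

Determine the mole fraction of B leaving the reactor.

0.0294

C reacted = 0.175 × 690 = 120.7 mol/s; ν_C = −1, so ξ = 120.7/1 = 120.7 mol/s.
Outlet amounts (n = n₀ + ν ξ):
  C: 690 − 1(120.7) = 569.2
  A: 3660 − 2(120.7) = 3418
  B: 0 + 1(120.7) = 120.7
Total out = 4108 mol/s; y_B = 120.7 / 4108 = 0.02939.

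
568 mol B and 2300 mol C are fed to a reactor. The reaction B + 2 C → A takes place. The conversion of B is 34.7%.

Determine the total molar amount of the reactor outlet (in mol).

B reacted = 0.347 × 568 = 197.1 mol; ν_B = −1, so ξ = 197.1/1 = 197.1 mol.
Outlet amounts (n = n₀ + ν ξ):
  B: 568 − 1(197.1) = 370.9
  C: 2300 − 2(197.1) = 1906
  A: 0 + 1(197.1) = 197.1
Total out = 370.9 + 1906 + 197.1 = 2474 mol.

2470 mol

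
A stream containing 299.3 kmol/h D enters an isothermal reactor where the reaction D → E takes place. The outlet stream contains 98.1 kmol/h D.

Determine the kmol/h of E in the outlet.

201 kmol/h

For D: n = n₀ − 1ξ → 98.1 = 299.3 − 1ξ, giving ξ = 201.2 kmol/h.
Outlet amounts (n = n₀ + ν ξ):
  D: 299.3 − 1(201.2) = 98.1
  E: 0 + 1(201.2) = 201.2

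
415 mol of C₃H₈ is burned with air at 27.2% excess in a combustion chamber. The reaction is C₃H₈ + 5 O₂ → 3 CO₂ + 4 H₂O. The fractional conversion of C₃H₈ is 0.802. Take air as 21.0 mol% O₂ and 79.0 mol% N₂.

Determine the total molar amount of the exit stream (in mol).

Stoichiometric O₂ = 5 × 415 = 2075 mol; O₂ fed = 2075 × 1.272 = 2639 mol.
N₂ fed = 2639 × 79/21 = 9929 mol.
Fuel reacted = 0.802 × 415 → ξ = 332.8 mol.
Outlet (n = n₀ + ν ξ):
  C₃H₈: 415 − 1(332.8) = 82.17
  O₂: 2639 − 5(332.8) = 975.2
  N₂: 9929 (inert)
  CO₂: 0 + 3(332.8) = 998.5
  H₂O: 0 + 4(332.8) = 1331
Total out = 82.17 + 975.2 + 9929 + 998.5 + 1331 = 13320 mol.

13300 mol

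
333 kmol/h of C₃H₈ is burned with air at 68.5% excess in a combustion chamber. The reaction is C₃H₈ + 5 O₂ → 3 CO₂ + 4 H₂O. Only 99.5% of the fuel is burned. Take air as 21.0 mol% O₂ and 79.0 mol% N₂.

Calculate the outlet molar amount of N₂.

10600 kmol/h

Stoichiometric O₂ = 5 × 333 = 1665 kmol/h; O₂ fed = 1665 × 1.685 = 2806 kmol/h.
N₂ fed = 2806 × 79/21 = 10550 kmol/h.
Fuel reacted = 0.995 × 333 → ξ = 331.3 kmol/h.
Outlet (n = n₀ + ν ξ):
  C₃H₈: 333 − 1(331.3) = 1.665
  O₂: 2806 − 5(331.3) = 1149
  N₂: 10550 (inert)
  CO₂: 0 + 3(331.3) = 994
  H₂O: 0 + 4(331.3) = 1325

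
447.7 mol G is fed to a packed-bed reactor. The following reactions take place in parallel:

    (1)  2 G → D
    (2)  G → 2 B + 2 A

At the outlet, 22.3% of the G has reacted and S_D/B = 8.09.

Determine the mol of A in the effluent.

5.99 mol

Conversion of G: G consumed = 0.223 × 447.7 = 99.84 mol = 2ξ₁ + 1ξ₂.
Selectivity: 1ξ₁ / (2ξ₂) = 8.09 → ξ₁ = 16.18 ξ₂.
Substitute: (2·16.18 + 1) ξ₂ = 99.84 → ξ₂ = 2.993 mol, ξ₁ = 48.42 mol.
Outlet amounts (n = n₀ + Σ ν·ξ):
  G: 447.7 − 2(48.42) − 1(2.993) = 347.9
  D: 0 + 1(48.42) = 48.42
  B: 0 + 2(2.993) = 5.985
  A: 0 + 2(2.993) = 5.985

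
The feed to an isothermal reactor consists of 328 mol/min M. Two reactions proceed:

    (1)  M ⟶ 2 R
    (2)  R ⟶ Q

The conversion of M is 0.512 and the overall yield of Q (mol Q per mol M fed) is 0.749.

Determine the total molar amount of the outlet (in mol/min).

Conversion of M: M consumed = 1ξ₁ = 0.512 × 328 → ξ₁ = 167.9 mol/min.
Yield of Q: 1ξ₂ / 328 = 0.749 → ξ₂ = 245.7 mol/min.
Outlet amounts (n = n₀ + Σ ν·ξ):
  M: 328 − 1(167.9) = 160.1
  R: 0 + 2(167.9) − 1(245.7) = 90.2
  Q: 0 + 1(245.7) = 245.7
Total out = 160.1 + 90.2 + 245.7 = 495.9 mol/min.

496 mol/min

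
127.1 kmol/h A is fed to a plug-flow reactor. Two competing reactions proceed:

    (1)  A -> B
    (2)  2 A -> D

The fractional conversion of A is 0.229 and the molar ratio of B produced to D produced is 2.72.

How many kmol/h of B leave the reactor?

16.8 kmol/h

Conversion of A: A consumed = 0.229 × 127.1 = 29.11 kmol/h = 1ξ₁ + 2ξ₂.
Selectivity: 1ξ₁ / (1ξ₂) = 2.72 → ξ₁ = 2.72 ξ₂.
Substitute: (1·2.72 + 2) ξ₂ = 29.11 → ξ₂ = 6.167 kmol/h, ξ₁ = 16.77 kmol/h.
Outlet amounts (n = n₀ + Σ ν·ξ):
  A: 127.1 − 1(16.77) − 2(6.167) = 97.99
  B: 0 + 1(16.77) = 16.77
  D: 0 + 1(6.167) = 6.167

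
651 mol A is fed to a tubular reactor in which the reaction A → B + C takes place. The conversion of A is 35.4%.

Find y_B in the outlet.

0.261

A reacted = 0.354 × 651 = 230.5 mol; ν_A = −1, so ξ = 230.5/1 = 230.5 mol.
Outlet amounts (n = n₀ + ν ξ):
  A: 651 − 1(230.5) = 420.5
  B: 0 + 1(230.5) = 230.5
  C: 0 + 1(230.5) = 230.5
Total out = 881.5 mol; y_B = 230.5 / 881.5 = 0.2614.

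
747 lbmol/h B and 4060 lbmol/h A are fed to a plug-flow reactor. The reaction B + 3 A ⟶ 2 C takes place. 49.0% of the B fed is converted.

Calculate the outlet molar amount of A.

2960 lbmol/h

B reacted = 0.49 × 747 = 366 lbmol/h; ν_B = −1, so ξ = 366/1 = 366 lbmol/h.
Outlet amounts (n = n₀ + ν ξ):
  B: 747 − 1(366) = 381
  A: 4060 − 3(366) = 2962
  C: 0 + 2(366) = 732.1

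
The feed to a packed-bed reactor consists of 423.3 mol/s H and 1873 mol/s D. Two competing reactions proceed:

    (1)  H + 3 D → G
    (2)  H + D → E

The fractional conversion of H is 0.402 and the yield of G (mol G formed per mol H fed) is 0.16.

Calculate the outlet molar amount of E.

102 mol/s

Yield of G: 1ξ₁ / 423.3 = 0.16 → ξ₁ = 67.73 mol/s.
Conversion of H: 1ξ₁ + 1ξ₂ = 0.402 × 423.3 = 170.2 → ξ₂ = 102.4 mol/s.
Outlet amounts (n = n₀ + Σ ν·ξ):
  H: 423.3 − 1(67.73) − 1(102.4) = 253.1
  D: 1873 − 3(67.73) − 1(102.4) = 1567
  G: 0 + 1(67.73) = 67.73
  E: 0 + 1(102.4) = 102.4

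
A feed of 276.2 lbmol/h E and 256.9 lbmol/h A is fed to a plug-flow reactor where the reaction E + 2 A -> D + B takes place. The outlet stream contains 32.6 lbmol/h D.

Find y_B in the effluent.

0.0651

For D: n = n₀ + 1ξ → 32.6 = 0 + 1ξ, giving ξ = 32.6 lbmol/h.
Outlet amounts (n = n₀ + ν ξ):
  E: 276.2 − 1(32.6) = 243.6
  A: 256.9 − 2(32.6) = 191.7
  D: 0 + 1(32.6) = 32.6
  B: 0 + 1(32.6) = 32.6
Total out = 500.5 lbmol/h; y_B = 32.6 / 500.5 = 0.06513.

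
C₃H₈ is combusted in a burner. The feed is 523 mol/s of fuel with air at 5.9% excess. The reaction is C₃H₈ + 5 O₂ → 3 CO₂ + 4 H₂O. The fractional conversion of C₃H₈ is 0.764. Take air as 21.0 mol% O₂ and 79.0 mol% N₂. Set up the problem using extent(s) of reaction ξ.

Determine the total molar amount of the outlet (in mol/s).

Stoichiometric O₂ = 5 × 523 = 2615 mol/s; O₂ fed = 2615 × 1.059 = 2769 mol/s.
N₂ fed = 2769 × 79/21 = 10420 mol/s.
Fuel reacted = 0.764 × 523 → ξ = 399.6 mol/s.
Outlet (n = n₀ + ν ξ):
  C₃H₈: 523 − 1(399.6) = 123.4
  O₂: 2769 − 5(399.6) = 771.4
  N₂: 10420 (inert)
  CO₂: 0 + 3(399.6) = 1199
  H₂O: 0 + 4(399.6) = 1598
Total out = 123.4 + 771.4 + 10420 + 1199 + 1598 = 14110 mol/s.

14100 mol/s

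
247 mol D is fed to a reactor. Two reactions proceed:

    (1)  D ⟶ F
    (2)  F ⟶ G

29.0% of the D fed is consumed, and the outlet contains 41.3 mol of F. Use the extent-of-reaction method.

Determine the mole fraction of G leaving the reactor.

0.123

Conversion of D: D consumed = 1ξ₁ = 0.29 × 247 → ξ₁ = 71.63 mol.
F balance: n_F = 0 + 1ξ₁ − 1ξ₂ = 41.3 → ξ₂ = (1·71.63 − 41.3)/1 = 30.33 mol.
Outlet amounts (n = n₀ + Σ ν·ξ):
  D: 247 − 1(71.63) = 175.4
  F: 0 + 1(71.63) − 1(30.33) = 41.3
  G: 0 + 1(30.33) = 30.33
Total out = 247 mol; y_G = 30.33 / 247 = 0.1228.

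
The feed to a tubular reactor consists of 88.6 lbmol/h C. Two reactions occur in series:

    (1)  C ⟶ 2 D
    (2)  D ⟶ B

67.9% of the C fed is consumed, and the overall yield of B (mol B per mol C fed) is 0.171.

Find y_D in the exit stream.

Conversion of C: C consumed = 1ξ₁ = 0.679 × 88.6 → ξ₁ = 60.16 lbmol/h.
Yield of B: 1ξ₂ / 88.6 = 0.171 → ξ₂ = 15.15 lbmol/h.
Outlet amounts (n = n₀ + Σ ν·ξ):
  C: 88.6 − 1(60.16) = 28.44
  D: 0 + 2(60.16) − 1(15.15) = 105.2
  B: 0 + 1(15.15) = 15.15
Total out = 148.8 lbmol/h; y_D = 105.2 / 148.8 = 0.707.

0.707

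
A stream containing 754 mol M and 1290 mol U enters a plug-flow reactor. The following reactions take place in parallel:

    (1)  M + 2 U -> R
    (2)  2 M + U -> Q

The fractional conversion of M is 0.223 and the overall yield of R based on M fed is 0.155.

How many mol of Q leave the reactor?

Yield of R: 1ξ₁ / 754 = 0.155 → ξ₁ = 116.9 mol.
Conversion of M: 1ξ₁ + 2ξ₂ = 0.223 × 754 = 168.1 → ξ₂ = 25.64 mol.
Outlet amounts (n = n₀ + Σ ν·ξ):
  M: 754 − 1(116.9) − 2(25.64) = 585.9
  U: 1290 − 2(116.9) − 1(25.64) = 1031
  R: 0 + 1(116.9) = 116.9
  Q: 0 + 1(25.64) = 25.64

25.6 mol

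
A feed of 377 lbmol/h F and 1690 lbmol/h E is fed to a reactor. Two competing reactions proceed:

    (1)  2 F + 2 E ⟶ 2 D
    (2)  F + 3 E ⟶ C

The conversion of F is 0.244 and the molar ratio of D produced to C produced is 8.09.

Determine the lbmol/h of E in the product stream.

1580 lbmol/h

Conversion of F: F consumed = 0.244 × 377 = 91.99 lbmol/h = 2ξ₁ + 1ξ₂.
Selectivity: 2ξ₁ / (1ξ₂) = 8.09 → ξ₁ = 4.045 ξ₂.
Substitute: (2·4.045 + 1) ξ₂ = 91.99 → ξ₂ = 10.12 lbmol/h, ξ₁ = 40.93 lbmol/h.
Outlet amounts (n = n₀ + Σ ν·ξ):
  F: 377 − 2(40.93) − 1(10.12) = 285
  E: 1690 − 2(40.93) − 3(10.12) = 1578
  D: 0 + 2(40.93) = 81.87
  C: 0 + 1(10.12) = 10.12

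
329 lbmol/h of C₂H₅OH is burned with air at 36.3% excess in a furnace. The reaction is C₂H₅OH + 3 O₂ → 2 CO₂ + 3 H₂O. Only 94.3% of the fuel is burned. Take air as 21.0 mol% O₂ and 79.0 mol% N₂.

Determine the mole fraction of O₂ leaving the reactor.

0.0588

Stoichiometric O₂ = 3 × 329 = 987 lbmol/h; O₂ fed = 987 × 1.363 = 1345 lbmol/h.
N₂ fed = 1345 × 79/21 = 5061 lbmol/h.
Fuel reacted = 0.943 × 329 → ξ = 310.2 lbmol/h.
Outlet (n = n₀ + ν ξ):
  C₂H₅OH: 329 − 1(310.2) = 18.75
  O₂: 1345 − 3(310.2) = 414.5
  N₂: 5061 (inert)
  CO₂: 0 + 2(310.2) = 620.5
  H₂O: 0 + 3(310.2) = 930.7
Total out = 7045 lbmol/h; y_O₂ = 414.5 / 7045 = 0.05884.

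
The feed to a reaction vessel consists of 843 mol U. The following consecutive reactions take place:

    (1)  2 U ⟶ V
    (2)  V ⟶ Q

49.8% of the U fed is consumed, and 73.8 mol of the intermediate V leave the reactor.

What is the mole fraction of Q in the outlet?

0.215

Conversion of U: U consumed = 2ξ₁ = 0.498 × 843 → ξ₁ = 209.9 mol.
V balance: n_V = 0 + 1ξ₁ − 1ξ₂ = 73.8 → ξ₂ = (1·209.9 − 73.8)/1 = 136.1 mol.
Outlet amounts (n = n₀ + Σ ν·ξ):
  U: 843 − 2(209.9) = 423.2
  V: 0 + 1(209.9) − 1(136.1) = 73.8
  Q: 0 + 1(136.1) = 136.1
Total out = 633.1 mol; y_Q = 136.1 / 633.1 = 0.215.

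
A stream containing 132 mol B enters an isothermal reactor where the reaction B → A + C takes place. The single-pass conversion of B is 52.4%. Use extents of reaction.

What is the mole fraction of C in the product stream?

0.344

B reacted = 0.524 × 132 = 69.17 mol; ν_B = −1, so ξ = 69.17/1 = 69.17 mol.
Outlet amounts (n = n₀ + ν ξ):
  B: 132 − 1(69.17) = 62.83
  A: 0 + 1(69.17) = 69.17
  C: 0 + 1(69.17) = 69.17
Total out = 201.2 mol; y_C = 69.17 / 201.2 = 0.3438.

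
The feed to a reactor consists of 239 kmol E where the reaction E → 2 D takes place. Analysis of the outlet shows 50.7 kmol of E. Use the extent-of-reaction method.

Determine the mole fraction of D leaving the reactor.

For E: n = n₀ − 1ξ → 50.7 = 239 − 1ξ, giving ξ = 188.3 kmol.
Outlet amounts (n = n₀ + ν ξ):
  E: 239 − 1(188.3) = 50.7
  D: 0 + 2(188.3) = 376.6
Total out = 427.3 kmol; y_D = 376.6 / 427.3 = 0.8813.

0.881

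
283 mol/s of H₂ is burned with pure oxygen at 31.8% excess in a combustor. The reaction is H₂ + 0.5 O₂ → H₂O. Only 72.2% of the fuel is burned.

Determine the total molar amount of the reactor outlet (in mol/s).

Stoichiometric O₂ = 0.5 × 283 = 141.5 mol/s; O₂ fed = 141.5 × 1.318 = 186.5 mol/s.
Fuel reacted = 0.722 × 283 → ξ = 204.3 mol/s.
Outlet (n = n₀ + ν ξ):
  H₂: 283 − 1(204.3) = 78.67
  O₂: 186.5 − 0.5(204.3) = 84.33
  H₂O: 0 + 1(204.3) = 204.3
Total out = 78.67 + 84.33 + 204.3 = 367.3 mol/s.

367 mol/s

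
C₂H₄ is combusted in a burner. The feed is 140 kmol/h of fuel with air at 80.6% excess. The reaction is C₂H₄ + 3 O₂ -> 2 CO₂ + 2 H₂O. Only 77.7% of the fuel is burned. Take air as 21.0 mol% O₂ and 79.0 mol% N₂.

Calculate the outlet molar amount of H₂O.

218 kmol/h

Stoichiometric O₂ = 3 × 140 = 420 kmol/h; O₂ fed = 420 × 1.806 = 758.5 kmol/h.
N₂ fed = 758.5 × 79/21 = 2853 kmol/h.
Fuel reacted = 0.777 × 140 → ξ = 108.8 kmol/h.
Outlet (n = n₀ + ν ξ):
  C₂H₄: 140 − 1(108.8) = 31.22
  O₂: 758.5 − 3(108.8) = 432.2
  N₂: 2853 (inert)
  CO₂: 0 + 2(108.8) = 217.6
  H₂O: 0 + 2(108.8) = 217.6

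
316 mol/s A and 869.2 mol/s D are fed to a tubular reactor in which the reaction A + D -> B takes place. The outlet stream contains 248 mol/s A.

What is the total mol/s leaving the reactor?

For A: n = n₀ − 1ξ → 248 = 316 − 1ξ, giving ξ = 68 mol/s.
Outlet amounts (n = n₀ + ν ξ):
  A: 316 − 1(68) = 248
  D: 869.2 − 1(68) = 801.2
  B: 0 + 1(68) = 68
Total out = 248 + 801.2 + 68 = 1117 mol/s.

1120 mol/s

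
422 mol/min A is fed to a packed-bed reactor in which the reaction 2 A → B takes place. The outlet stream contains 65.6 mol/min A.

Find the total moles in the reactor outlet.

244 mol/min

For A: n = n₀ − 2ξ → 65.6 = 422 − 2ξ, giving ξ = 178.2 mol/min.
Outlet amounts (n = n₀ + ν ξ):
  A: 422 − 2(178.2) = 65.6
  B: 0 + 1(178.2) = 178.2
Total out = 65.6 + 178.2 = 243.8 mol/min.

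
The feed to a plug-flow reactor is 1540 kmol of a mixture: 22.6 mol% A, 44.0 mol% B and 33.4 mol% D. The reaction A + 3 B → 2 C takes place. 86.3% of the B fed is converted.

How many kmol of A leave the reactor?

153 kmol

B reacted = 0.863 × 677.6 = 584.8 kmol; ν_B = −3, so ξ = 584.8/3 = 194.9 kmol.
Outlet amounts (n = n₀ + ν ξ):
  A: 348 − 1(194.9) = 153.1
  B: 677.6 − 3(194.9) = 92.83
  C: 0 + 2(194.9) = 389.8
  D: 514.4 (inert)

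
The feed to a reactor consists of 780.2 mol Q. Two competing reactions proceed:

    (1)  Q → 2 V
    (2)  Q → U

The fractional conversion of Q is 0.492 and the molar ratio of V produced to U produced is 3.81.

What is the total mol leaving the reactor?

Conversion of Q: Q consumed = 0.492 × 780.2 = 383.9 mol = 1ξ₁ + 1ξ₂.
Selectivity: 2ξ₁ / (1ξ₂) = 3.81 → ξ₁ = 1.905 ξ₂.
Substitute: (1·1.905 + 1) ξ₂ = 383.9 → ξ₂ = 132.1 mol, ξ₁ = 251.7 mol.
Outlet amounts (n = n₀ + Σ ν·ξ):
  Q: 780.2 − 1(251.7) − 1(132.1) = 396.3
  V: 0 + 2(251.7) = 503.4
  U: 0 + 1(132.1) = 132.1
Total out = 396.3 + 503.4 + 132.1 = 1032 mol.

1030 mol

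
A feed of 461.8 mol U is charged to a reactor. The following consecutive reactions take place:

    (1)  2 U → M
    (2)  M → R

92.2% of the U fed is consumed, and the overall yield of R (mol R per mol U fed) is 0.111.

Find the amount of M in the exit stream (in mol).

Conversion of U: U consumed = 2ξ₁ = 0.922 × 461.8 → ξ₁ = 212.9 mol.
Yield of R: 1ξ₂ / 461.8 = 0.111 → ξ₂ = 51.26 mol.
Outlet amounts (n = n₀ + Σ ν·ξ):
  U: 461.8 − 2(212.9) = 36.02
  M: 0 + 1(212.9) − 1(51.26) = 161.6
  R: 0 + 1(51.26) = 51.26

162 mol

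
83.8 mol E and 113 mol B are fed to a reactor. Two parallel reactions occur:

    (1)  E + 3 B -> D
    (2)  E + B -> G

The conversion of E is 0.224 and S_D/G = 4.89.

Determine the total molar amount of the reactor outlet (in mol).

Conversion of E: E consumed = 0.224 × 83.8 = 18.77 mol = 1ξ₁ + 1ξ₂.
Selectivity: 1ξ₁ / (1ξ₂) = 4.89 → ξ₁ = 4.89 ξ₂.
Substitute: (1·4.89 + 1) ξ₂ = 18.77 → ξ₂ = 3.187 mol, ξ₁ = 15.58 mol.
Outlet amounts (n = n₀ + Σ ν·ξ):
  E: 83.8 − 1(15.58) − 1(3.187) = 65.03
  B: 113 − 3(15.58) − 1(3.187) = 63.06
  D: 0 + 1(15.58) = 15.58
  G: 0 + 1(3.187) = 3.187
Total out = 65.03 + 63.06 + 15.58 + 3.187 = 146.9 mol.

147 mol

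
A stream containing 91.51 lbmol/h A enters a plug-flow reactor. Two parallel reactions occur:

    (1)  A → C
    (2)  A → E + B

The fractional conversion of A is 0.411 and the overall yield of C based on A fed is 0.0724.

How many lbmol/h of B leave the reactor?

31 lbmol/h

Yield of C: 1ξ₁ / 91.51 = 0.0724 → ξ₁ = 6.625 lbmol/h.
Conversion of A: 1ξ₁ + 1ξ₂ = 0.411 × 91.51 = 37.61 → ξ₂ = 30.99 lbmol/h.
Outlet amounts (n = n₀ + Σ ν·ξ):
  A: 91.51 − 1(6.625) − 1(30.99) = 53.9
  C: 0 + 1(6.625) = 6.625
  E: 0 + 1(30.99) = 30.99
  B: 0 + 1(30.99) = 30.99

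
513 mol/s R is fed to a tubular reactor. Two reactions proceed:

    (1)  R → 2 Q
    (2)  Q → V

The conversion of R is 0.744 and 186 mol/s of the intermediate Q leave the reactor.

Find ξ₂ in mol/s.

ξ₂ = 577 mol/s

Conversion of R: R consumed = 1ξ₁ = 0.744 × 513 → ξ₁ = 381.7 mol/s.
Q balance: n_Q = 0 + 2ξ₁ − 1ξ₂ = 186 → ξ₂ = (2·381.7 − 186)/1 = 577.3 mol/s.
Outlet amounts (n = n₀ + Σ ν·ξ):
  R: 513 − 1(381.7) = 131.3
  Q: 0 + 2(381.7) − 1(577.3) = 186
  V: 0 + 1(577.3) = 577.3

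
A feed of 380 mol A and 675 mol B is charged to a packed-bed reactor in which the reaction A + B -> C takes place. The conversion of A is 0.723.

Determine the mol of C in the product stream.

A reacted = 0.723 × 380 = 274.7 mol; ν_A = −1, so ξ = 274.7/1 = 274.7 mol.
Outlet amounts (n = n₀ + ν ξ):
  A: 380 − 1(274.7) = 105.3
  B: 675 − 1(274.7) = 400.3
  C: 0 + 1(274.7) = 274.7

275 mol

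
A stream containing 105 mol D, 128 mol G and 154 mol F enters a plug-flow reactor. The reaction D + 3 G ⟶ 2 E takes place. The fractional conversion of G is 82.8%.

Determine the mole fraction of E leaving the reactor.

0.223

G reacted = 0.828 × 128 = 106 mol; ν_G = −3, so ξ = 106/3 = 35.33 mol.
Outlet amounts (n = n₀ + ν ξ):
  D: 105 − 1(35.33) = 69.67
  G: 128 − 3(35.33) = 22.02
  E: 0 + 2(35.33) = 70.66
  F: 154 (inert)
Total out = 316.3 mol; y_E = 70.66 / 316.3 = 0.2234.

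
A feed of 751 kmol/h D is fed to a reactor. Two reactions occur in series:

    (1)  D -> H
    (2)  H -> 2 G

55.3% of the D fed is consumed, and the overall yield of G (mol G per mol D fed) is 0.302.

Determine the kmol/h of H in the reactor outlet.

302 kmol/h

Conversion of D: D consumed = 1ξ₁ = 0.553 × 751 → ξ₁ = 415.3 kmol/h.
Yield of G: 2ξ₂ / 751 = 0.302 → ξ₂ = 113.4 kmol/h.
Outlet amounts (n = n₀ + Σ ν·ξ):
  D: 751 − 1(415.3) = 335.7
  H: 0 + 1(415.3) − 1(113.4) = 301.9
  G: 0 + 2(113.4) = 226.8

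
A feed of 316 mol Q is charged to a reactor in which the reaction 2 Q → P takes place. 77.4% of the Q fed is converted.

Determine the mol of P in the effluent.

Q reacted = 0.774 × 316 = 244.6 mol; ν_Q = −2, so ξ = 244.6/2 = 122.3 mol.
Outlet amounts (n = n₀ + ν ξ):
  Q: 316 − 2(122.3) = 71.42
  P: 0 + 1(122.3) = 122.3

122 mol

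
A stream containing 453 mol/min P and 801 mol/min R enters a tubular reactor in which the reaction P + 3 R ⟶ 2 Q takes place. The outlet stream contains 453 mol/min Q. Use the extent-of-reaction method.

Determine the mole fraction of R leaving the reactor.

0.152

For Q: n = n₀ + 2ξ → 453 = 0 + 2ξ, giving ξ = 226.5 mol/min.
Outlet amounts (n = n₀ + ν ξ):
  P: 453 − 1(226.5) = 226.5
  R: 801 − 3(226.5) = 121.5
  Q: 0 + 2(226.5) = 453
Total out = 801 mol/min; y_R = 121.5 / 801 = 0.1517.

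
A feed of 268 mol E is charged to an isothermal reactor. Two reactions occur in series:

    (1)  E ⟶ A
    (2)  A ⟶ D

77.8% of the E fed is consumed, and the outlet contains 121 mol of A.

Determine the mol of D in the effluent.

87.5 mol

Conversion of E: E consumed = 1ξ₁ = 0.778 × 268 → ξ₁ = 208.5 mol.
A balance: n_A = 0 + 1ξ₁ − 1ξ₂ = 121 → ξ₂ = (1·208.5 − 121)/1 = 87.5 mol.
Outlet amounts (n = n₀ + Σ ν·ξ):
  E: 268 − 1(208.5) = 59.5
  A: 0 + 1(208.5) − 1(87.5) = 121
  D: 0 + 1(87.5) = 87.5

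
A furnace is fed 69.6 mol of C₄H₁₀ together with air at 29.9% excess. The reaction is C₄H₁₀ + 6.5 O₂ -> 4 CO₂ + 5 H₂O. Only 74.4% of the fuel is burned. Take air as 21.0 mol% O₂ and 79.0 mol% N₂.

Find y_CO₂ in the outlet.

Stoichiometric O₂ = 6.5 × 69.6 = 452.4 mol; O₂ fed = 452.4 × 1.299 = 587.7 mol.
N₂ fed = 587.7 × 79/21 = 2211 mol.
Fuel reacted = 0.744 × 69.6 → ξ = 51.78 mol.
Outlet (n = n₀ + ν ξ):
  C₄H₁₀: 69.6 − 1(51.78) = 17.82
  O₂: 587.7 − 6.5(51.78) = 251.1
  N₂: 2211 (inert)
  CO₂: 0 + 4(51.78) = 207.1
  H₂O: 0 + 5(51.78) = 258.9
Total out = 2946 mol; y_CO₂ = 207.1 / 2946 = 0.07032.

0.0703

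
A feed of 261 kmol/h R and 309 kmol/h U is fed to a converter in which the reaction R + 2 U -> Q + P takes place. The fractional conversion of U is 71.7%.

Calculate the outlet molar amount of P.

U reacted = 0.717 × 309 = 221.6 kmol/h; ν_U = −2, so ξ = 221.6/2 = 110.8 kmol/h.
Outlet amounts (n = n₀ + ν ξ):
  R: 261 − 1(110.8) = 150.2
  U: 309 − 2(110.8) = 87.45
  Q: 0 + 1(110.8) = 110.8
  P: 0 + 1(110.8) = 110.8

111 kmol/h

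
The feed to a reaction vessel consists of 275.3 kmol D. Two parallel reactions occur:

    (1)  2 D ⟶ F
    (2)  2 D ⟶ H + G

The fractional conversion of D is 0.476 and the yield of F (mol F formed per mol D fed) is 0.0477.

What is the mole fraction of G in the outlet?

0.2

Yield of F: 1ξ₁ / 275.3 = 0.0477 → ξ₁ = 13.13 kmol.
Conversion of D: 2ξ₁ + 2ξ₂ = 0.476 × 275.3 = 131 → ξ₂ = 52.39 kmol.
Outlet amounts (n = n₀ + Σ ν·ξ):
  D: 275.3 − 2(13.13) − 2(52.39) = 144.3
  F: 0 + 1(13.13) = 13.13
  H: 0 + 1(52.39) = 52.39
  G: 0 + 1(52.39) = 52.39
Total out = 262.2 kmol; y_G = 52.39 / 262.2 = 0.1998.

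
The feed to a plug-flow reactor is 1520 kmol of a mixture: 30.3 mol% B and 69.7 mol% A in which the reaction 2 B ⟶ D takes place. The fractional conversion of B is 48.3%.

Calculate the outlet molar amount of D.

111 kmol

B reacted = 0.483 × 460.6 = 222.5 kmol; ν_B = −2, so ξ = 222.5/2 = 111.2 kmol.
Outlet amounts (n = n₀ + ν ξ):
  B: 460.6 − 2(111.2) = 238.1
  D: 0 + 1(111.2) = 111.2
  A: 1059 (inert)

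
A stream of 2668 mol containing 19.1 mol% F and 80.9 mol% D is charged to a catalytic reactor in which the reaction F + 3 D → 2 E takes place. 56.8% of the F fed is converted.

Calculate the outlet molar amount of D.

F reacted = 0.568 × 509.6 = 289.4 mol; ν_F = −1, so ξ = 289.4/1 = 289.4 mol.
Outlet amounts (n = n₀ + ν ξ):
  F: 509.6 − 1(289.4) = 220.1
  D: 2158 − 3(289.4) = 1290
  E: 0 + 2(289.4) = 578.9

1290 mol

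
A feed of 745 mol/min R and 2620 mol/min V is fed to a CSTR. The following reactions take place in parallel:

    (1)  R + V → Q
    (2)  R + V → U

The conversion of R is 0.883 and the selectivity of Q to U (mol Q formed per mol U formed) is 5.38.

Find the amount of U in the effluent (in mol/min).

103 mol/min

Conversion of R: R consumed = 0.883 × 745 = 657.8 mol/min = 1ξ₁ + 1ξ₂.
Selectivity: 1ξ₁ / (1ξ₂) = 5.38 → ξ₁ = 5.38 ξ₂.
Substitute: (1·5.38 + 1) ξ₂ = 657.8 → ξ₂ = 103.1 mol/min, ξ₁ = 554.7 mol/min.
Outlet amounts (n = n₀ + Σ ν·ξ):
  R: 745 − 1(554.7) − 1(103.1) = 87.16
  V: 2620 − 1(554.7) − 1(103.1) = 1962
  Q: 0 + 1(554.7) = 554.7
  U: 0 + 1(103.1) = 103.1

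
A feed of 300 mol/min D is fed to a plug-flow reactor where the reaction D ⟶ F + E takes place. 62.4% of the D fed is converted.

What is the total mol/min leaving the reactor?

487 mol/min

D reacted = 0.624 × 300 = 187.2 mol/min; ν_D = −1, so ξ = 187.2/1 = 187.2 mol/min.
Outlet amounts (n = n₀ + ν ξ):
  D: 300 − 1(187.2) = 112.8
  F: 0 + 1(187.2) = 187.2
  E: 0 + 1(187.2) = 187.2
Total out = 112.8 + 187.2 + 187.2 = 487.2 mol/min.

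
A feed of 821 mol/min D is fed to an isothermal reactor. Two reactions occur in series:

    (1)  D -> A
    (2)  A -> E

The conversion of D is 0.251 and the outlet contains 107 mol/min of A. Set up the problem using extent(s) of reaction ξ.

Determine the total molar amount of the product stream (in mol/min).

Conversion of D: D consumed = 1ξ₁ = 0.251 × 821 → ξ₁ = 206.1 mol/min.
A balance: n_A = 0 + 1ξ₁ − 1ξ₂ = 107 → ξ₂ = (1·206.1 − 107)/1 = 99.07 mol/min.
Outlet amounts (n = n₀ + Σ ν·ξ):
  D: 821 − 1(206.1) = 614.9
  A: 0 + 1(206.1) − 1(99.07) = 107
  E: 0 + 1(99.07) = 99.07
Total out = 614.9 + 107 + 99.07 = 821 mol/min.

821 mol/min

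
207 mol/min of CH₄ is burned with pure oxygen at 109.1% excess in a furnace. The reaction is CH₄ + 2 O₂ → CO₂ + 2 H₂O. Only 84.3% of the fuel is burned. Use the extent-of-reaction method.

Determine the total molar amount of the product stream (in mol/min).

1070 mol/min

Stoichiometric O₂ = 2 × 207 = 414 mol/min; O₂ fed = 414 × 2.091 = 865.7 mol/min.
Fuel reacted = 0.843 × 207 → ξ = 174.5 mol/min.
Outlet (n = n₀ + ν ξ):
  CH₄: 207 − 1(174.5) = 32.5
  O₂: 865.7 − 2(174.5) = 516.7
  CO₂: 0 + 1(174.5) = 174.5
  H₂O: 0 + 2(174.5) = 349
Total out = 32.5 + 516.7 + 174.5 + 349 = 1073 mol/min.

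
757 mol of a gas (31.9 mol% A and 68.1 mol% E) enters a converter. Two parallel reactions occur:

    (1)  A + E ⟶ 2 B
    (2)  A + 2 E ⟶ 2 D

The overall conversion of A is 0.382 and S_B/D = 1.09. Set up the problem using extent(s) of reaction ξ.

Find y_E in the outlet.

Conversion of A: A consumed = 0.382 × 241.5 = 92.25 mol = 1ξ₁ + 1ξ₂.
Selectivity: 2ξ₁ / (2ξ₂) = 1.09 → ξ₁ = 1.09 ξ₂.
Substitute: (1·1.09 + 1) ξ₂ = 92.25 → ξ₂ = 44.14 mol, ξ₁ = 48.11 mol.
Outlet amounts (n = n₀ + Σ ν·ξ):
  A: 241.5 − 1(48.11) − 1(44.14) = 149.2
  E: 515.5 − 1(48.11) − 2(44.14) = 379.1
  B: 0 + 2(48.11) = 96.22
  D: 0 + 2(44.14) = 88.27
Total out = 712.9 mol; y_E = 379.1 / 712.9 = 0.5318.

0.532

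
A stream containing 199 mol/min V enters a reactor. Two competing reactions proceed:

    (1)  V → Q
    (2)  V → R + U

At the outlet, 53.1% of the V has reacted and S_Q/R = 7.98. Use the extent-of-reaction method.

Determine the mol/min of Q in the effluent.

Conversion of V: V consumed = 0.531 × 199 = 105.7 mol/min = 1ξ₁ + 1ξ₂.
Selectivity: 1ξ₁ / (1ξ₂) = 7.98 → ξ₁ = 7.98 ξ₂.
Substitute: (1·7.98 + 1) ξ₂ = 105.7 → ξ₂ = 11.77 mol/min, ξ₁ = 93.9 mol/min.
Outlet amounts (n = n₀ + Σ ν·ξ):
  V: 199 − 1(93.9) − 1(11.77) = 93.33
  Q: 0 + 1(93.9) = 93.9
  R: 0 + 1(11.77) = 11.77
  U: 0 + 1(11.77) = 11.77

93.9 mol/min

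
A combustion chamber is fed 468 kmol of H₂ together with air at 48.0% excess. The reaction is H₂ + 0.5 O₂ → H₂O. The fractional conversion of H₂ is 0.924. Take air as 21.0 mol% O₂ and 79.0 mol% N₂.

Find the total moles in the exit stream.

1900 kmol

Stoichiometric O₂ = 0.5 × 468 = 234 kmol; O₂ fed = 234 × 1.480 = 346.3 kmol.
N₂ fed = 346.3 × 79/21 = 1303 kmol.
Fuel reacted = 0.924 × 468 → ξ = 432.4 kmol.
Outlet (n = n₀ + ν ξ):
  H₂: 468 − 1(432.4) = 35.57
  O₂: 346.3 − 0.5(432.4) = 130.1
  N₂: 1303 (inert)
  H₂O: 0 + 1(432.4) = 432.4
Total out = 35.57 + 130.1 + 1303 + 432.4 = 1901 kmol.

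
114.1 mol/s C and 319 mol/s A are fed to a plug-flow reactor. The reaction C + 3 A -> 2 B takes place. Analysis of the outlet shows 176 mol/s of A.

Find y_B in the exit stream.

For A: n = n₀ − 3ξ → 176 = 319 − 3ξ, giving ξ = 47.67 mol/s.
Outlet amounts (n = n₀ + ν ξ):
  C: 114.1 − 1(47.67) = 66.43
  A: 319 − 3(47.67) = 176
  B: 0 + 2(47.67) = 95.33
Total out = 337.8 mol/s; y_B = 95.33 / 337.8 = 0.2822.

0.282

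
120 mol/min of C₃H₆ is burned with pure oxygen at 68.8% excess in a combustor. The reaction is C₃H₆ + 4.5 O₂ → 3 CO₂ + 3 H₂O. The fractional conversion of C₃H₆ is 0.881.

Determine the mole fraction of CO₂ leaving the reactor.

Stoichiometric O₂ = 4.5 × 120 = 540 mol/min; O₂ fed = 540 × 1.688 = 911.5 mol/min.
Fuel reacted = 0.881 × 120 → ξ = 105.7 mol/min.
Outlet (n = n₀ + ν ξ):
  C₃H₆: 120 − 1(105.7) = 14.28
  O₂: 911.5 − 4.5(105.7) = 435.8
  CO₂: 0 + 3(105.7) = 317.2
  H₂O: 0 + 3(105.7) = 317.2
Total out = 1084 mol/min; y_CO₂ = 317.2 / 1084 = 0.2925.

0.292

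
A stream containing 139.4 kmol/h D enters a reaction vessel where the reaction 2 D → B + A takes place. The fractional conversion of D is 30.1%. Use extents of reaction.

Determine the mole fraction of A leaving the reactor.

D reacted = 0.301 × 139.4 = 41.96 kmol/h; ν_D = −2, so ξ = 41.96/2 = 20.98 kmol/h.
Outlet amounts (n = n₀ + ν ξ):
  D: 139.4 − 2(20.98) = 97.44
  B: 0 + 1(20.98) = 20.98
  A: 0 + 1(20.98) = 20.98
Total out = 139.4 kmol/h; y_A = 20.98 / 139.4 = 0.1505.

0.15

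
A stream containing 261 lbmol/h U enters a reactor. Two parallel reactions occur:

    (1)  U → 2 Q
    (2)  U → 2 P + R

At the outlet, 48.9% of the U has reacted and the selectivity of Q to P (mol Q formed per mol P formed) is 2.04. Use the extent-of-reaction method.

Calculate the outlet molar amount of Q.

171 lbmol/h

Conversion of U: U consumed = 0.489 × 261 = 127.6 lbmol/h = 1ξ₁ + 1ξ₂.
Selectivity: 2ξ₁ / (2ξ₂) = 2.04 → ξ₁ = 2.04 ξ₂.
Substitute: (1·2.04 + 1) ξ₂ = 127.6 → ξ₂ = 41.98 lbmol/h, ξ₁ = 85.65 lbmol/h.
Outlet amounts (n = n₀ + Σ ν·ξ):
  U: 261 − 1(85.65) − 1(41.98) = 133.4
  Q: 0 + 2(85.65) = 171.3
  P: 0 + 2(41.98) = 83.97
  R: 0 + 1(41.98) = 41.98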